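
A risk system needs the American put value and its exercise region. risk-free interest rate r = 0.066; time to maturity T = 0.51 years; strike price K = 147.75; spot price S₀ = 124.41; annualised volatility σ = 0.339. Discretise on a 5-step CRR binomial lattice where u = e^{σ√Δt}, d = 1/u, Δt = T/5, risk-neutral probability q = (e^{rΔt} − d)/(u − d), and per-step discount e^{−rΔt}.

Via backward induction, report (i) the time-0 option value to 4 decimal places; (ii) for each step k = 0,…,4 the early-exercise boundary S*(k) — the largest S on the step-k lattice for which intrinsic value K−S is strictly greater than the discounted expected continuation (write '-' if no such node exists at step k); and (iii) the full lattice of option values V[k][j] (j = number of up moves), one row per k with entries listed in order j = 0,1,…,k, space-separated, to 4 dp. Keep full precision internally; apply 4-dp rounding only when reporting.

Δt=0.10200, u=1.11435, d=0.89739, q=0.50409, disc=e^(-rΔt)=0.99329
k=5 terminal: V=max(K-S,0) → 75.3473 57.8427 36.1061 9.1142 0.0000 0.0000
k=4: j=0 S=80.6816 intr=67.0684 cont=66.0771 V=67.0684[EX]; j=1 S=100.1878 intr=47.5622 cont=46.5709 V=47.5622[EX]; j=2 S=124.4100 intr=23.3400 cont=22.3487 V=23.3400[EX]; j=3 S=154.4883 intr=0.0000 cont=4.4895 V=4.4895[hold]; j=4 S=191.8386 intr=0.0000 cont=0.0000 V=0.0000[hold]  S*(4)=124.4100
k=3: j=0 S=89.9073 intr=57.8427 cont=56.8514 V=57.8427[EX]; j=1 S=111.6439 intr=36.1061 cont=35.1148 V=36.1061[EX]; j=2 S=138.6358 intr=9.1142 cont=13.7447 V=13.7447[hold]; j=3 S=172.1535 intr=0.0000 cont=2.2114 V=2.2114[hold]  S*(3)=111.6439
k=2: j=0 S=100.1878 intr=47.5622 cont=46.5709 V=47.5622[EX]; j=1 S=124.4100 intr=23.3400 cont=24.6673 V=24.6673[hold]; j=2 S=154.4883 intr=0.0000 cont=7.8777 V=7.8777[hold]  S*(2)=100.1878
k=1: j=0 S=111.6439 intr=36.1061 cont=35.7793 V=36.1061[EX]; j=1 S=138.6358 intr=9.1142 cont=16.0950 V=16.0950[hold]  S*(1)=111.6439
k=0: j=0 S=124.4100 intr=23.3400 cont=25.8441 V=25.8441[hold]  S*(0)=-

price = 25.8441
boundary = - 111.6439 100.1878 111.6439 124.4100
tree:
25.8441
36.1061 16.0950
47.5622 24.6673 7.8777
57.8427 36.1061 13.7447 2.2114
67.0684 47.5622 23.3400 4.4895 0.0000
75.3473 57.8427 36.1061 9.1142 0.0000 0.0000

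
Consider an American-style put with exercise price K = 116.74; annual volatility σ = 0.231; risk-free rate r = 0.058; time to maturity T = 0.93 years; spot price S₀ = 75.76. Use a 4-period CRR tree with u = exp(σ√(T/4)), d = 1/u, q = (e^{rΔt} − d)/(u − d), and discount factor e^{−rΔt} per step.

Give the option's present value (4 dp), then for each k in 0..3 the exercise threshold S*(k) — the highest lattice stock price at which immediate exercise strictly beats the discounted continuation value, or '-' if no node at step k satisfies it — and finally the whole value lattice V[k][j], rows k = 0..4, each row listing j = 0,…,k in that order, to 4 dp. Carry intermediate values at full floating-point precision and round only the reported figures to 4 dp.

Δt=0.23250, u=1.11782, d=0.89460, q=0.53300, disc=e^(-rΔt)=0.98661
k=4 terminal: V=max(K-S,0) → 68.2172 56.1093 40.9800 22.0755 0.0000
k=3: j=0 S=54.2400 intr=62.5000 cont=60.9364 V=62.5000[EX]; j=1 S=67.7745 intr=48.9655 cont=47.4018 V=48.9655[EX]; j=2 S=84.6864 intr=32.0536 cont=30.4900 V=32.0536[EX]; j=3 S=105.8182 intr=10.9218 cont=10.1712 V=10.9218[EX]  S*(3)=105.8182
k=2: j=0 S=60.6307 intr=56.1093 cont=54.5456 V=56.1093[EX]; j=1 S=75.7600 intr=40.9800 cont=39.4163 V=40.9800[EX]; j=2 S=94.6645 intr=22.0755 cont=20.5119 V=22.0755[EX]  S*(2)=94.6645
k=1: j=0 S=67.7745 intr=48.9655 cont=47.4018 V=48.9655[EX]; j=1 S=84.6864 intr=32.0536 cont=30.4900 V=32.0536[EX]  S*(1)=84.6864
k=0: j=0 S=75.7600 intr=40.9800 cont=39.4163 V=40.9800[EX]  S*(0)=75.7600

price = 40.9800
boundary = 75.7600 84.6864 94.6645 105.8182
tree:
40.9800
48.9655 32.0536
56.1093 40.9800 22.0755
62.5000 48.9655 32.0536 10.9218
68.2172 56.1093 40.9800 22.0755 0.0000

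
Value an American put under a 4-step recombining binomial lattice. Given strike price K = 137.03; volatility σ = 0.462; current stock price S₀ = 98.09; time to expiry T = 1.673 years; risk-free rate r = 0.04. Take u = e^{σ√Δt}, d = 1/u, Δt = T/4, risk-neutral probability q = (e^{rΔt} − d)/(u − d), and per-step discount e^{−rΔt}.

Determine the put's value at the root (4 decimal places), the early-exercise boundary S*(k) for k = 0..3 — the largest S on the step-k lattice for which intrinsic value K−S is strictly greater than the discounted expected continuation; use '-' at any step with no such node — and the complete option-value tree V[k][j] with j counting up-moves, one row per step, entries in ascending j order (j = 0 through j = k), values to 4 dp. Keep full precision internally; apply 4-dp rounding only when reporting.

Δt=0.41825  u=1.34822  d=0.74172  q=0.45367  discount=0.98341
step 4 (expiry): payoffs max(K−S,0) = 107.3420 83.0662 38.9400 0.0000 0.0000
step 3: (k=3,j=0): S=40.0260, (K−S)⁺=97.0040, hold=94.7306 ⇒ V=97.0040 exercise | (k=3,j=1): S=72.7551, (K−S)⁺=64.2749, hold=62.0014 ⇒ V=64.2749 exercise | (k=3,j=2): S=132.2470, (K−S)⁺=4.7830, hold=20.9211 ⇒ V=20.9211 continue | (k=3,j=3): S=240.3852, (K−S)⁺=0.0000, hold=0.0000 ⇒ V=0.0000 continue  boundary S*=72.7551
step 2: (k=2,j=0): S=53.9638, (K−S)⁺=83.0662, hold=80.7927 ⇒ V=83.0662 exercise | (k=2,j=1): S=98.0900, (K−S)⁺=38.9400, hold=43.8665 ⇒ V=43.8665 continue | (k=2,j=2): S=178.2981, (K−S)⁺=0.0000, hold=11.2402 ⇒ V=11.2402 continue  boundary S*=53.9638
step 1: (k=1,j=0): S=72.7551, (K−S)⁺=64.2749, hold=64.1993 ⇒ V=64.2749 exercise | (k=1,j=1): S=132.2470, (K−S)⁺=4.7830, hold=28.5827 ⇒ V=28.5827 continue  boundary S*=72.7551
step 0: (k=0,j=0): S=98.0900, (K−S)⁺=38.9400, hold=47.2846 ⇒ V=47.2846 continue  boundary S*=-

price = 47.2846
boundary = - 72.7551 53.9638 72.7551
tree:
47.2846
64.2749 28.5827
83.0662 43.8665 11.2402
97.0040 64.2749 20.9211 0.0000
107.3420 83.0662 38.9400 0.0000 0.0000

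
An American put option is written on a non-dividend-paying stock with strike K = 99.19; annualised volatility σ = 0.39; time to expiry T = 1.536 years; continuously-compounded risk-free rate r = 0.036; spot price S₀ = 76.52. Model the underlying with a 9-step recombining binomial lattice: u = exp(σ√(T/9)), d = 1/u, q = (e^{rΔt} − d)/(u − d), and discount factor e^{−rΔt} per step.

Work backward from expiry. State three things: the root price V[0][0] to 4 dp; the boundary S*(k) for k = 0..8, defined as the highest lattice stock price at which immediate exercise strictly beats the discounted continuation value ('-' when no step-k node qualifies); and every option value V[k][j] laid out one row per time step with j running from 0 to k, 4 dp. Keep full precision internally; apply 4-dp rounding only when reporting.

params: Δt=0.17067 u=1.17482 d=0.85119 q=0.47885 e^(-rΔt)=0.99387
t_9 payoffs: 81.2415 74.4174 64.9987 51.9990 34.0567 9.2927 0.0000 0.0000 0.0000 0.0000
t_8: node(8,0) S=21.0863 payoff=78.1037 vs cont=77.4962 → 78.1037 [stop]  node(8,1) S=29.1034 payoff=70.0866 vs cont=69.4790 → 70.0866 [stop]  node(8,2) S=40.1687 payoff=59.0213 vs cont=58.4138 → 59.0213 [stop]  node(8,3) S=55.4410 payoff=43.7490 vs cont=43.1414 → 43.7490 [stop]  node(8,4) S=76.5200 payoff=22.6700 vs cont=22.0624 → 22.6700 [stop]  node(8,5) S=105.6133 payoff=0.0000 vs cont=4.8132 → 4.8132 [wait]  node(8,6) S=145.7680 payoff=0.0000 vs cont=0.0000 → 0.0000 [wait]  node(8,7) S=201.1898 payoff=0.0000 vs cont=0.0000 → 0.0000 [wait]  node(8,8) S=277.6832 payoff=0.0000 vs cont=0.0000 → 0.0000 [wait]  ⇒ S*(8)=76.5200
t_7: node(7,0) S=24.7726 payoff=74.4174 vs cont=73.8098 → 74.4174 [stop]  node(7,1) S=34.1913 payoff=64.9987 vs cont=64.3911 → 64.9987 [stop]  node(7,2) S=47.1910 payoff=51.9990 vs cont=51.3914 → 51.9990 [stop]  node(7,3) S=65.1333 payoff=34.0567 vs cont=33.4491 → 34.0567 [stop]  node(7,4) S=89.8973 payoff=9.2927 vs cont=14.0328 → 14.0328 [wait]  node(7,5) S=124.0768 payoff=0.0000 vs cont=2.4930 → 2.4930 [wait]  node(7,6) S=171.2514 payoff=0.0000 vs cont=0.0000 → 0.0000 [wait]  node(7,7) S=236.3621 payoff=0.0000 vs cont=0.0000 → 0.0000 [wait]  ⇒ S*(7)=65.1333
t_6: node(6,0) S=29.1034 payoff=70.0866 vs cont=69.4790 → 70.0866 [stop]  node(6,1) S=40.1687 payoff=59.0213 vs cont=58.4138 → 59.0213 [stop]  node(6,2) S=55.4410 payoff=43.7490 vs cont=43.1414 → 43.7490 [stop]  node(6,3) S=76.5200 payoff=22.6700 vs cont=24.3183 → 24.3183 [wait]  node(6,4) S=105.6133 payoff=0.0000 vs cont=8.4548 → 8.4548 [wait]  node(6,5) S=145.7680 payoff=0.0000 vs cont=1.2913 → 1.2913 [wait]  node(6,6) S=201.1898 payoff=0.0000 vs cont=0.0000 → 0.0000 [wait]  ⇒ S*(6)=55.4410
t_5: node(5,0) S=34.1913 payoff=64.9987 vs cont=64.3911 → 64.9987 [stop]  node(5,1) S=47.1910 payoff=51.9990 vs cont=51.3914 → 51.9990 [stop]  node(5,2) S=65.1333 payoff=34.0567 vs cont=34.2336 → 34.2336 [wait]  node(5,3) S=89.8973 payoff=9.2927 vs cont=16.6197 → 16.6197 [wait]  node(5,4) S=124.0768 payoff=0.0000 vs cont=4.9938 → 4.9938 [wait]  node(5,5) S=171.2514 payoff=0.0000 vs cont=0.6688 → 0.6688 [wait]  ⇒ S*(5)=47.1910
t_4: node(4,0) S=40.1687 payoff=59.0213 vs cont=58.4138 → 59.0213 [stop]  node(4,1) S=55.4410 payoff=43.7490 vs cont=43.2256 → 43.7490 [stop]  node(4,2) S=76.5200 payoff=22.6700 vs cont=25.6411 → 25.6411 [wait]  node(4,3) S=105.6133 payoff=0.0000 vs cont=10.9849 → 10.9849 [wait]  node(4,4) S=145.7680 payoff=0.0000 vs cont=2.9049 → 2.9049 [wait]  ⇒ S*(4)=55.4410
t_3: node(3,0) S=47.1910 payoff=51.9990 vs cont=51.3914 → 51.9990 [stop]  node(3,1) S=65.1333 payoff=34.0567 vs cont=34.8632 → 34.8632 [wait]  node(3,2) S=89.8973 payoff=9.2927 vs cont=18.5089 → 18.5089 [wait]  node(3,3) S=124.0768 payoff=0.0000 vs cont=7.0722 → 7.0722 [wait]  ⇒ S*(3)=47.1910
t_2: node(2,0) S=55.4410 payoff=43.7490 vs cont=43.5252 → 43.7490 [stop]  node(2,1) S=76.5200 payoff=22.6700 vs cont=26.8663 → 26.8663 [wait]  node(2,2) S=105.6133 payoff=0.0000 vs cont=12.9526 → 12.9526 [wait]  ⇒ S*(2)=55.4410
t_1: node(1,0) S=65.1333 payoff=34.0567 vs cont=35.4462 → 35.4462 [wait]  node(1,1) S=89.8973 payoff=9.2927 vs cont=20.0800 → 20.0800 [wait]  ⇒ S*(1)=-
t_0: node(0,0) S=76.5200 payoff=22.6700 vs cont=27.9160 → 27.9160 [wait]  ⇒ S*(0)=-

price = 27.9160
boundary = - - 55.4410 47.1910 55.4410 47.1910 55.4410 65.1333 76.5200
tree:
27.9160
35.4462 20.0800
43.7490 26.8663 12.9526
51.9990 34.8632 18.5089 7.0722
59.0213 43.7490 25.6411 10.9849 2.9049
64.9987 51.9990 34.2336 16.6197 4.9938 0.6688
70.0866 59.0213 43.7490 24.3183 8.4548 1.2913 0.0000
74.4174 64.9987 51.9990 34.0567 14.0328 2.4930 0.0000 0.0000
78.1037 70.0866 59.0213 43.7490 22.6700 4.8132 0.0000 0.0000 0.0000
81.2415 74.4174 64.9987 51.9990 34.0567 9.2927 0.0000 0.0000 0.0000 0.0000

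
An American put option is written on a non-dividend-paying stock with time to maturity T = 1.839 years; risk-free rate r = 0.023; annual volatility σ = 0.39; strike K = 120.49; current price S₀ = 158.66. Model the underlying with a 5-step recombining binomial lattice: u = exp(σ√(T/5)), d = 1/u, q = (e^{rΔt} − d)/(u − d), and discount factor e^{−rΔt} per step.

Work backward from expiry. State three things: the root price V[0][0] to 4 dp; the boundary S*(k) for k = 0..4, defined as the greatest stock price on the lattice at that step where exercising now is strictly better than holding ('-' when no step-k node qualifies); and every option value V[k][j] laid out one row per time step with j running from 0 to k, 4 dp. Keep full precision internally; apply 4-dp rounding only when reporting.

price = 11.3574
boundary = - - - 78.0383 61.6010
tree:
11.3574
18.1859 3.5172
28.3362 6.5557 0.0000
42.4517 12.2193 0.0000 0.0000
58.8890 22.7756 0.0000 0.0000 0.0000
71.8641 42.4517 0.0000 0.0000 0.0000 0.0000

params: Δt=0.36780 u=1.26683 d=0.78937 q=0.45894 e^(-rΔt)=0.99158
t_5 payoffs: 71.8641 42.4517 0.0000 0.0000 0.0000 0.0000
t_4: node(4,0) S=61.6010 payoff=58.8890 vs cont=57.8740 → 58.8890 [stop]  node(4,1) S=98.8616 payoff=21.6284 vs cont=22.7756 → 22.7756 [wait]  node(4,2) S=158.6600 payoff=0.0000 vs cont=0.0000 → 0.0000 [wait]  node(4,3) S=254.6287 payoff=0.0000 vs cont=0.0000 → 0.0000 [wait]  node(4,4) S=408.6460 payoff=0.0000 vs cont=0.0000 → 0.0000 [wait]  ⇒ S*(4)=61.6010
t_3: node(3,0) S=78.0383 payoff=42.4517 vs cont=41.9588 → 42.4517 [stop]  node(3,1) S=125.2413 payoff=0.0000 vs cont=12.2193 → 12.2193 [wait]  node(3,2) S=200.9960 payoff=0.0000 vs cont=0.0000 → 0.0000 [wait]  node(3,3) S=322.5725 payoff=0.0000 vs cont=0.0000 → 0.0000 [wait]  ⇒ S*(3)=78.0383
t_2: node(2,0) S=98.8616 payoff=21.6284 vs cont=28.3362 → 28.3362 [wait]  node(2,1) S=158.6600 payoff=0.0000 vs cont=6.5557 → 6.5557 [wait]  node(2,2) S=254.6287 payoff=0.0000 vs cont=0.0000 → 0.0000 [wait]  ⇒ S*(2)=-
t_1: node(1,0) S=125.2413 payoff=0.0000 vs cont=18.1859 → 18.1859 [wait]  node(1,1) S=200.9960 payoff=0.0000 vs cont=3.5172 → 3.5172 [wait]  ⇒ S*(1)=-
t_0: node(0,0) S=158.6600 payoff=0.0000 vs cont=11.3574 → 11.3574 [wait]  ⇒ S*(0)=-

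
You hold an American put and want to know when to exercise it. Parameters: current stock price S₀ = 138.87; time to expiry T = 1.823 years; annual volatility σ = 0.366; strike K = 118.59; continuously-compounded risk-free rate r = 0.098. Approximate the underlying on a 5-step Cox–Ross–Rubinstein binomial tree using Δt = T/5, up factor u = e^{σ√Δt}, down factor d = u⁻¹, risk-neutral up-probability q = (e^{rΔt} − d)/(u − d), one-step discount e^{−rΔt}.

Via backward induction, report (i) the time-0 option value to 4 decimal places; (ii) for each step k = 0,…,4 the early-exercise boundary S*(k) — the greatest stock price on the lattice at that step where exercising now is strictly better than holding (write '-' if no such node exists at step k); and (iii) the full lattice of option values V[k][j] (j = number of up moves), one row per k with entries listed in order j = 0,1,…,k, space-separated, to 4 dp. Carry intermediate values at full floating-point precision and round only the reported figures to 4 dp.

price = 9.8532
boundary = - - 89.2589 71.5605 89.2589
tree:
9.8532
17.2890 3.8494
29.3311 7.6581 0.6915
47.0295 15.0817 1.5138 0.0000
61.2187 29.3311 3.3141 0.0000 0.0000
72.5944 47.0295 7.2554 0.0000 0.0000 0.0000

Δt=0.36460, u=1.24732, d=0.80172, q=0.52661, disc=e^(-rΔt)=0.96490
k=5 terminal: V=max(K-S,0) → 72.5944 47.0295 7.2554 0.0000 0.0000 0.0000
k=4: j=0 S=57.3713 intr=61.2187 cont=57.0562 V=61.2187[EX]; j=1 S=89.2589 intr=29.3311 cont=25.1686 V=29.3311[EX]; j=2 S=138.8700 intr=0.0000 cont=3.3141 V=3.3141[hold]; j=3 S=216.0555 intr=0.0000 cont=0.0000 V=0.0000[hold]; j=4 S=336.1416 intr=0.0000 cont=0.0000 V=0.0000[hold]  S*(4)=89.2589
k=3: j=0 S=71.5605 intr=47.0295 cont=42.8670 V=47.0295[EX]; j=1 S=111.3346 intr=7.2554 cont=15.0817 V=15.0817[hold]; j=2 S=173.2156 intr=0.0000 cont=1.5138 V=1.5138[hold]; j=3 S=269.4907 intr=0.0000 cont=0.0000 V=0.0000[hold]  S*(3)=71.5605
k=2: j=0 S=89.2589 intr=29.3311 cont=29.1453 V=29.3311[EX]; j=1 S=138.8700 intr=0.0000 cont=7.6581 V=7.6581[hold]; j=2 S=216.0555 intr=0.0000 cont=0.6915 V=0.6915[hold]  S*(2)=89.2589
k=1: j=0 S=111.3346 intr=7.2554 cont=17.2890 V=17.2890[hold]; j=1 S=173.2156 intr=0.0000 cont=3.8494 V=3.8494[hold]  S*(1)=-
k=0: j=0 S=138.8700 intr=0.0000 cont=9.8532 V=9.8532[hold]  S*(0)=-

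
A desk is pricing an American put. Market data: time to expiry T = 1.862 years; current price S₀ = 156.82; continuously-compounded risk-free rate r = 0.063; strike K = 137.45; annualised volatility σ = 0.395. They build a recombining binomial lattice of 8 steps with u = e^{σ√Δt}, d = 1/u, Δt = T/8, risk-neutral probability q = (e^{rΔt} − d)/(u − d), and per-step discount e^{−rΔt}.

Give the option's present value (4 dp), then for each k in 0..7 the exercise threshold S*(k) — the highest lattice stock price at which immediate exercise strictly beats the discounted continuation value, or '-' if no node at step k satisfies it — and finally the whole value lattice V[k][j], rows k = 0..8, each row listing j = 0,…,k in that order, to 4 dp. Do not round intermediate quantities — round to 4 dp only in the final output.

params: Δt=0.23275 u=1.20993 d=0.82649 q=0.49103 e^(-rΔt)=0.98544
t_8 payoffs: 103.3061 87.4656 64.2760 30.3279 0.0000 0.0000 0.0000 0.0000 0.0000
t_7: node(7,0) S=41.3118 payoff=96.1382 vs cont=94.1375 → 96.1382 [stop]  node(7,1) S=60.4778 payoff=76.9722 vs cont=74.9714 → 76.9722 [stop]  node(7,2) S=88.5356 payoff=48.9144 vs cont=46.9136 → 48.9144 [stop]  node(7,3) S=129.6105 payoff=7.8395 vs cont=15.2114 → 15.2114 [wait]  node(7,4) S=189.7416 payoff=0.0000 vs cont=0.0000 → 0.0000 [wait]  node(7,5) S=277.7696 payoff=0.0000 vs cont=0.0000 → 0.0000 [wait]  node(7,6) S=406.6371 payoff=0.0000 vs cont=0.0000 → 0.0000 [wait]  node(7,7) S=595.2908 payoff=0.0000 vs cont=0.0000 → 0.0000 [wait]  ⇒ S*(7)=88.5356
t_6: node(6,0) S=49.9844 payoff=87.4656 vs cont=85.4648 → 87.4656 [stop]  node(6,1) S=73.1740 payoff=64.2760 vs cont=62.2752 → 64.2760 [stop]  node(6,2) S=107.1221 payoff=30.3279 vs cont=31.8942 → 31.8942 [wait]  node(6,3) S=156.8200 payoff=0.0000 vs cont=7.6295 → 7.6295 [wait]  node(6,4) S=229.5745 payoff=0.0000 vs cont=0.0000 → 0.0000 [wait]  node(6,5) S=336.0825 payoff=0.0000 vs cont=0.0000 → 0.0000 [wait]  node(6,6) S=492.0033 payoff=0.0000 vs cont=0.0000 → 0.0000 [wait]  ⇒ S*(6)=73.1740
t_5: node(5,0) S=60.4778 payoff=76.9722 vs cont=74.9714 → 76.9722 [stop]  node(5,1) S=88.5356 payoff=48.9144 vs cont=47.6715 → 48.9144 [stop]  node(5,2) S=129.6105 payoff=7.8395 vs cont=19.6888 → 19.6888 [wait]  node(5,3) S=189.7416 payoff=0.0000 vs cont=3.8267 → 3.8267 [wait]  node(5,4) S=277.7696 payoff=0.0000 vs cont=0.0000 → 0.0000 [wait]  node(5,5) S=406.6371 payoff=0.0000 vs cont=0.0000 → 0.0000 [wait]  ⇒ S*(5)=88.5356
t_4: node(4,0) S=73.1740 payoff=64.2760 vs cont=62.2752 → 64.2760 [stop]  node(4,1) S=107.1221 payoff=30.3279 vs cont=34.0607 → 34.0607 [wait]  node(4,2) S=156.8200 payoff=0.0000 vs cont=11.7269 → 11.7269 [wait]  node(4,3) S=229.5745 payoff=0.0000 vs cont=1.9193 → 1.9193 [wait]  node(4,4) S=336.0825 payoff=0.0000 vs cont=0.0000 → 0.0000 [wait]  ⇒ S*(4)=73.1740
t_3: node(3,0) S=88.5356 payoff=48.9144 vs cont=48.7199 → 48.9144 [stop]  node(3,1) S=129.6105 payoff=7.8395 vs cont=22.7581 → 22.7581 [wait]  node(3,2) S=189.7416 payoff=0.0000 vs cont=6.8105 → 6.8105 [wait]  node(3,3) S=277.7696 payoff=0.0000 vs cont=0.9627 → 0.9627 [wait]  ⇒ S*(3)=88.5356
t_2: node(2,0) S=107.1221 payoff=30.3279 vs cont=35.5459 → 35.5459 [wait]  node(2,1) S=156.8200 payoff=0.0000 vs cont=14.7101 → 14.7101 [wait]  node(2,2) S=229.5745 payoff=0.0000 vs cont=3.8817 → 3.8817 [wait]  ⇒ S*(2)=-
t_1: node(1,0) S=129.6105 payoff=7.8395 vs cont=24.9465 → 24.9465 [wait]  node(1,1) S=189.7416 payoff=0.0000 vs cont=9.2564 → 9.2564 [wait]  ⇒ S*(1)=-
t_0: node(0,0) S=156.8200 payoff=0.0000 vs cont=16.9913 → 16.9913 [wait]  ⇒ S*(0)=-

price = 16.9913
boundary = - - - 88.5356 73.1740 88.5356 73.1740 88.5356
tree:
16.9913
24.9465 9.2564
35.5459 14.7101 3.8817
48.9144 22.7581 6.8105 0.9627
64.2760 34.0607 11.7269 1.9193 0.0000
76.9722 48.9144 19.6888 3.8267 0.0000 0.0000
87.4656 64.2760 31.8942 7.6295 0.0000 0.0000 0.0000
96.1382 76.9722 48.9144 15.2114 0.0000 0.0000 0.0000 0.0000
103.3061 87.4656 64.2760 30.3279 0.0000 0.0000 0.0000 0.0000 0.0000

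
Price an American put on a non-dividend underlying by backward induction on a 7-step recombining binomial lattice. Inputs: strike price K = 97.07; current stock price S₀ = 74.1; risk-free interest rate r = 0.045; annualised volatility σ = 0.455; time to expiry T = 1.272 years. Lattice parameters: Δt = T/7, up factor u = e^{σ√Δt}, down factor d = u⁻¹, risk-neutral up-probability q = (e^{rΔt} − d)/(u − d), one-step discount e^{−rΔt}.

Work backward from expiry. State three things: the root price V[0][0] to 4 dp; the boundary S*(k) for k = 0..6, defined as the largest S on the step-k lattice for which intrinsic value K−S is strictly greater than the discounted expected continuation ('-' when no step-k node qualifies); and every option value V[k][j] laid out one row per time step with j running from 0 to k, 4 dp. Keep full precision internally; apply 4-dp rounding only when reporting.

price = 28.4800
boundary = - - 50.2747 41.4109 50.2747 61.0357 74.1000
tree:
28.4800
37.1277 19.3280
46.7953 26.9881 11.1188
55.6591 36.3344 17.0309 4.7167
62.9601 46.7953 25.2961 8.1067 1.0171
68.9739 55.6591 36.0343 13.7568 1.9447 0.0000
73.9275 62.9601 46.7953 22.9700 3.7182 0.0000 0.0000
78.0077 68.9739 55.6591 36.0343 7.1093 0.0000 0.0000 0.0000

Δt=0.18171  u=1.21404  d=0.82369  q=0.47270  discount=0.99186
step 7 (expiry): payoffs max(K−S,0) = 78.0077 68.9739 55.6591 36.0343 7.1093 0.0000 0.0000 0.0000
step 6: (k=6,j=0): S=23.1425, (K−S)⁺=73.9275, hold=73.1369 ⇒ V=73.9275 exercise | (k=6,j=1): S=34.1099, (K−S)⁺=62.9601, hold=62.1696 ⇒ V=62.9601 exercise | (k=6,j=2): S=50.2747, (K−S)⁺=46.7953, hold=46.0048 ⇒ V=46.7953 exercise | (k=6,j=3): S=74.1000, (K−S)⁺=22.9700, hold=22.1795 ⇒ V=22.9700 exercise | (k=6,j=4): S=109.2163, (K−S)⁺=0.0000, hold=3.7182 ⇒ V=3.7182 continue | (k=6,j=5): S=160.9742, (K−S)⁺=0.0000, hold=0.0000 ⇒ V=0.0000 continue | (k=6,j=6): S=237.2605, (K−S)⁺=0.0000, hold=0.0000 ⇒ V=0.0000 continue  boundary S*=74.1000
step 5: (k=5,j=0): S=28.0961, (K−S)⁺=68.9739, hold=68.1834 ⇒ V=68.9739 exercise | (k=5,j=1): S=41.4109, (K−S)⁺=55.6591, hold=54.8686 ⇒ V=55.6591 exercise | (k=5,j=2): S=61.0357, (K−S)⁺=36.0343, hold=35.2438 ⇒ V=36.0343 exercise | (k=5,j=3): S=89.9607, (K−S)⁺=7.1093, hold=13.7568 ⇒ V=13.7568 continue | (k=5,j=4): S=132.5934, (K−S)⁺=0.0000, hold=1.9447 ⇒ V=1.9447 continue | (k=5,j=5): S=195.4299, (K−S)⁺=0.0000, hold=0.0000 ⇒ V=0.0000 continue  boundary S*=61.0357
step 4: (k=4,j=0): S=34.1099, (K−S)⁺=62.9601, hold=62.1696 ⇒ V=62.9601 exercise | (k=4,j=1): S=50.2747, (K−S)⁺=46.7953, hold=46.0048 ⇒ V=46.7953 exercise | (k=4,j=2): S=74.1000, (K−S)⁺=22.9700, hold=25.2961 ⇒ V=25.2961 continue | (k=4,j=3): S=109.2163, (K−S)⁺=0.0000, hold=8.1067 ⇒ V=8.1067 continue | (k=4,j=4): S=160.9742, (K−S)⁺=0.0000, hold=1.0171 ⇒ V=1.0171 continue  boundary S*=50.2747
step 3: (k=3,j=0): S=41.4109, (K−S)⁺=55.6591, hold=54.8686 ⇒ V=55.6591 exercise | (k=3,j=1): S=61.0357, (K−S)⁺=36.0343, hold=36.3344 ⇒ V=36.3344 continue | (k=3,j=2): S=89.9607, (K−S)⁺=7.1093, hold=17.0309 ⇒ V=17.0309 continue | (k=3,j=3): S=132.5934, (K−S)⁺=0.0000, hold=4.7167 ⇒ V=4.7167 continue  boundary S*=41.4109
step 2: (k=2,j=0): S=50.2747, (K−S)⁺=46.7953, hold=46.1455 ⇒ V=46.7953 exercise | (k=2,j=1): S=74.1000, (K−S)⁺=22.9700, hold=26.9881 ⇒ V=26.9881 continue | (k=2,j=2): S=109.2163, (K−S)⁺=0.0000, hold=11.1188 ⇒ V=11.1188 continue  boundary S*=50.2747
step 1: (k=1,j=0): S=61.0357, (K−S)⁺=36.0343, hold=37.1277 ⇒ V=37.1277 continue | (k=1,j=1): S=89.9607, (K−S)⁺=7.1093, hold=19.3280 ⇒ V=19.3280 continue  boundary S*=-
step 0: (k=0,j=0): S=74.1000, (K−S)⁺=22.9700, hold=28.4800 ⇒ V=28.4800 continue  boundary S*=-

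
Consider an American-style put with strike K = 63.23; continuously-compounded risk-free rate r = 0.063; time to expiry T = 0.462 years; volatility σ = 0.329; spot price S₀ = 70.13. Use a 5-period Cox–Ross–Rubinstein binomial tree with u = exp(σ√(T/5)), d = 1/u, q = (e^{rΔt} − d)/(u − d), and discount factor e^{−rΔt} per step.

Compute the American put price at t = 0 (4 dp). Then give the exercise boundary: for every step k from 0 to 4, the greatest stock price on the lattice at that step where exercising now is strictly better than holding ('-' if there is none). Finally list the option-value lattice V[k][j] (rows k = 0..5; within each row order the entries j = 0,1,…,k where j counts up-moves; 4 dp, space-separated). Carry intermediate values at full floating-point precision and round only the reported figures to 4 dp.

Δt=0.09240, u=1.10518, d=0.90483, q=0.50416, disc=e^(-rΔt)=0.99420
k=5 terminal: V=max(K-S,0) → 20.6956 11.2776 0.0000 0.0000 0.0000 0.0000
k=4: j=0 S=47.0082 intr=16.2218 cont=15.8548 V=16.2218[EX]; j=1 S=57.4167 intr=5.8133 cont=5.5594 V=5.8133[EX]; j=2 S=70.1300 intr=0.0000 cont=0.0000 V=0.0000[hold]; j=3 S=85.6582 intr=0.0000 cont=0.0000 V=0.0000[hold]; j=4 S=104.6247 intr=0.0000 cont=0.0000 V=0.0000[hold]  S*(4)=57.4167
k=3: j=0 S=51.9524 intr=11.2776 cont=10.9106 V=11.2776[EX]; j=1 S=63.4558 intr=0.0000 cont=2.8657 V=2.8657[hold]; j=2 S=77.5062 intr=0.0000 cont=0.0000 V=0.0000[hold]; j=3 S=94.6677 intr=0.0000 cont=0.0000 V=0.0000[hold]  S*(3)=51.9524
k=2: j=0 S=57.4167 intr=5.8133 cont=6.9958 V=6.9958[hold]; j=1 S=70.1300 intr=0.0000 cont=1.4127 V=1.4127[hold]; j=2 S=85.6582 intr=0.0000 cont=0.0000 V=0.0000[hold]  S*(2)=-
k=1: j=0 S=63.4558 intr=0.0000 cont=4.1568 V=4.1568[hold]; j=1 S=77.5062 intr=0.0000 cont=0.6964 V=0.6964[hold]  S*(1)=-
k=0: j=0 S=70.1300 intr=0.0000 cont=2.3982 V=2.3982[hold]  S*(0)=-

price = 2.3982
boundary = - - - 51.9524 57.4167
tree:
2.3982
4.1568 0.6964
6.9958 1.4127 0.0000
11.2776 2.8657 0.0000 0.0000
16.2218 5.8133 0.0000 0.0000 0.0000
20.6956 11.2776 0.0000 0.0000 0.0000 0.0000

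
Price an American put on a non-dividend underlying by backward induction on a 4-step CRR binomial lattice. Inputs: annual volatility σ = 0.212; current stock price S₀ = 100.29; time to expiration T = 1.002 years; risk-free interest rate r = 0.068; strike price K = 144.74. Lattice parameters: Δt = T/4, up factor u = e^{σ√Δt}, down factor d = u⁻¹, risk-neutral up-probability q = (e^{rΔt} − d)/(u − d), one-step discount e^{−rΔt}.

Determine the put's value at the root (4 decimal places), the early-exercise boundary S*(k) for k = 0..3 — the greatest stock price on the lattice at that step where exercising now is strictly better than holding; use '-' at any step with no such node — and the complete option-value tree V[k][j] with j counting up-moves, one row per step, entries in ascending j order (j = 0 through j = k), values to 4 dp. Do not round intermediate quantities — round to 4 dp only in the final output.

price = 44.4500
boundary = 100.2900 111.5164 123.9995 111.5164
tree:
44.4500
54.5463 33.2236
63.6261 44.4500 20.7405
71.7919 54.5463 33.2236 9.0878
79.1356 63.6261 44.4500 20.7405 0.0000

Δt=0.25050, u=1.11194, d=0.89933, q=0.55430, disc=e^(-rΔt)=0.98311
k=4 terminal: V=max(K-S,0) → 79.1356 63.6261 44.4500 20.7405 0.0000
k=3: j=0 S=72.9481 intr=71.7919 cont=69.3473 V=71.7919[EX]; j=1 S=90.1937 intr=54.5463 cont=52.1016 V=54.5463[EX]; j=2 S=111.5164 intr=33.2236 cont=30.7789 V=33.2236[EX]; j=3 S=137.8800 intr=6.8600 cont=9.0878 V=9.0878[hold]  S*(3)=111.5164
k=2: j=0 S=81.1139 intr=63.6261 cont=61.1815 V=63.6261[EX]; j=1 S=100.2900 intr=44.4500 cont=42.0054 V=44.4500[EX]; j=2 S=123.9995 intr=20.7405 cont=19.5099 V=20.7405[EX]  S*(2)=123.9995
k=1: j=0 S=90.1937 intr=54.5463 cont=52.1016 V=54.5463[EX]; j=1 S=111.5164 intr=33.2236 cont=30.7789 V=33.2236[EX]  S*(1)=111.5164
k=0: j=0 S=100.2900 intr=44.4500 cont=42.0054 V=44.4500[EX]  S*(0)=100.2900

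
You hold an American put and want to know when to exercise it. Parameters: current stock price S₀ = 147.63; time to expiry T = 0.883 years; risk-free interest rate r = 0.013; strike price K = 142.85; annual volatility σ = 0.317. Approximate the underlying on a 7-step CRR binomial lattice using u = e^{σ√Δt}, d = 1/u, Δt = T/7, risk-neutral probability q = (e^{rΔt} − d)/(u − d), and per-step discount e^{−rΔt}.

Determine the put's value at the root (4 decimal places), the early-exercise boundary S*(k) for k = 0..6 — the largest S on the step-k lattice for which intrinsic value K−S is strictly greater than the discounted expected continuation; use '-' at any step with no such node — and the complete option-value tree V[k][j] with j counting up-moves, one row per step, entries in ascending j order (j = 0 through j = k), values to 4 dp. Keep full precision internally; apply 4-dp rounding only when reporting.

price = 14.7467
boundary = - - - - 94.1001 105.3140 117.8643
tree:
14.7467
20.9354 8.0700
28.8251 12.4310 3.3572
38.2824 18.6437 5.7204 0.7998
48.7499 27.0353 9.5859 1.5381 0.0000
58.7698 37.5360 15.7136 2.9580 0.0000 0.0000
67.7227 48.7499 24.9857 5.6886 0.0000 0.0000 0.0000
75.7224 58.7698 37.5360 10.9398 0.0000 0.0000 0.0000 0.0000

params: Δt=0.12614 u=1.11917 d=0.89352 q=0.47916 e^(-rΔt)=0.99836
t_7 payoffs: 75.7224 58.7698 37.5360 10.9398 0.0000 0.0000 0.0000 0.0000
t_6: node(6,0) S=75.1273 payoff=67.7227 vs cont=67.4887 → 67.7227 [stop]  node(6,1) S=94.1001 payoff=48.7499 vs cont=48.5159 → 48.7499 [stop]  node(6,2) S=117.8643 payoff=24.9857 vs cont=24.7516 → 24.9857 [stop]  node(6,3) S=147.6300 payoff=0.0000 vs cont=5.6886 → 5.6886 [wait]  node(6,4) S=184.9128 payoff=0.0000 vs cont=0.0000 → 0.0000 [wait]  node(6,5) S=231.6111 payoff=0.0000 vs cont=0.0000 → 0.0000 [wait]  node(6,6) S=290.1026 payoff=0.0000 vs cont=0.0000 → 0.0000 [wait]  ⇒ S*(6)=117.8643
t_5: node(5,0) S=84.0802 payoff=58.7698 vs cont=58.5357 → 58.7698 [stop]  node(5,1) S=105.3140 payoff=37.5360 vs cont=37.3019 → 37.5360 [stop]  node(5,2) S=131.9102 payoff=10.9398 vs cont=15.7136 → 15.7136 [wait]  node(5,3) S=165.2231 payoff=0.0000 vs cont=2.9580 → 2.9580 [wait]  node(5,4) S=206.9489 payoff=0.0000 vs cont=0.0000 → 0.0000 [wait]  node(5,5) S=259.2122 payoff=0.0000 vs cont=0.0000 → 0.0000 [wait]  ⇒ S*(5)=105.3140
t_4: node(4,0) S=94.1001 payoff=48.7499 vs cont=48.5159 → 48.7499 [stop]  node(4,1) S=117.8643 payoff=24.9857 vs cont=27.0353 → 27.0353 [wait]  node(4,2) S=147.6300 payoff=0.0000 vs cont=9.5859 → 9.5859 [wait]  node(4,3) S=184.9128 payoff=0.0000 vs cont=1.5381 → 1.5381 [wait]  node(4,4) S=231.6111 payoff=0.0000 vs cont=0.0000 → 0.0000 [wait]  ⇒ S*(4)=94.1001
t_3: node(3,0) S=105.3140 payoff=37.5360 vs cont=38.2824 → 38.2824 [wait]  node(3,1) S=131.9102 payoff=10.9398 vs cont=18.6437 → 18.6437 [wait]  node(3,2) S=165.2231 payoff=0.0000 vs cont=5.7204 → 5.7204 [wait]  node(3,3) S=206.9489 payoff=0.0000 vs cont=0.7998 → 0.7998 [wait]  ⇒ S*(3)=-
t_2: node(2,0) S=117.8643 payoff=24.9857 vs cont=28.8251 → 28.8251 [wait]  node(2,1) S=147.6300 payoff=0.0000 vs cont=12.4310 → 12.4310 [wait]  node(2,2) S=184.9128 payoff=0.0000 vs cont=3.3572 → 3.3572 [wait]  ⇒ S*(2)=-
t_1: node(1,0) S=131.9102 payoff=10.9398 vs cont=20.9354 → 20.9354 [wait]  node(1,1) S=165.2231 payoff=0.0000 vs cont=8.0700 → 8.0700 [wait]  ⇒ S*(1)=-
t_0: node(0,0) S=147.6300 payoff=0.0000 vs cont=14.7467 → 14.7467 [wait]  ⇒ S*(0)=-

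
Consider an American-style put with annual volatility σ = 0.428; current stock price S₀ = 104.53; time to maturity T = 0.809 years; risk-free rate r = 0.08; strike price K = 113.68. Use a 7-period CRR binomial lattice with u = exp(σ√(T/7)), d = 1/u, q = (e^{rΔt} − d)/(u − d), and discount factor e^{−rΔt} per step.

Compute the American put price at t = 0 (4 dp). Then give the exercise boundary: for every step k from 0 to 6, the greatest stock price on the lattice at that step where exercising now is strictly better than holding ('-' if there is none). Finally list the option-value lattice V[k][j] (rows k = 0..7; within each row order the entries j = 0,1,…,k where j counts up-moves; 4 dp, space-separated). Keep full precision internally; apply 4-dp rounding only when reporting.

price = 18.3235
boundary = - - 78.1375 67.5568 78.1375 67.5568 78.1375
tree:
18.3235
25.9880 10.8632
35.5425 16.7470 5.0760
46.1232 24.9330 8.7260 1.4549
55.2712 35.5425 14.5981 2.9107 0.0000
63.1805 46.1232 23.4853 5.8229 0.0000 0.0000
70.0187 55.2712 35.5425 11.6491 0.0000 0.0000 0.0000
75.9310 63.1805 46.1232 23.3046 0.0000 0.0000 0.0000 0.0000

params: Δt=0.11557 u=1.15662 d=0.86459 q=0.49550 e^(-rΔt)=0.99080
t_7 payoffs: 75.9310 63.1805 46.1232 23.3046 0.0000 0.0000 0.0000 0.0000
t_6: node(6,0) S=43.6613 payoff=70.0187 vs cont=68.9725 → 70.0187 [stop]  node(6,1) S=58.4088 payoff=55.2712 vs cont=54.2250 → 55.2712 [stop]  node(6,2) S=78.1375 payoff=35.5425 vs cont=34.4963 → 35.5425 [stop]  node(6,3) S=104.5300 payoff=9.1500 vs cont=11.6491 → 11.6491 [wait]  node(6,4) S=139.8371 payoff=0.0000 vs cont=0.0000 → 0.0000 [wait]  node(6,5) S=187.0699 payoff=0.0000 vs cont=0.0000 → 0.0000 [wait]  node(6,6) S=250.2565 payoff=0.0000 vs cont=0.0000 → 0.0000 [wait]  ⇒ S*(6)=78.1375
t_5: node(5,0) S=50.4995 payoff=63.1805 vs cont=62.1343 → 63.1805 [stop]  node(5,1) S=67.5568 payoff=46.1232 vs cont=45.0770 → 46.1232 [stop]  node(5,2) S=90.3754 payoff=23.3046 vs cont=23.4853 → 23.4853 [wait]  node(5,3) S=120.9015 payoff=0.0000 vs cont=5.8229 → 5.8229 [wait]  node(5,4) S=161.7384 payoff=0.0000 vs cont=0.0000 → 0.0000 [wait]  node(5,5) S=216.3688 payoff=0.0000 vs cont=0.0000 → 0.0000 [wait]  ⇒ S*(5)=67.5568
t_4: node(4,0) S=58.4088 payoff=55.2712 vs cont=54.2250 → 55.2712 [stop]  node(4,1) S=78.1375 payoff=35.5425 vs cont=34.5850 → 35.5425 [stop]  node(4,2) S=104.5300 payoff=9.1500 vs cont=14.5981 → 14.5981 [wait]  node(4,3) S=139.8371 payoff=0.0000 vs cont=2.9107 → 2.9107 [wait]  node(4,4) S=187.0699 payoff=0.0000 vs cont=0.0000 → 0.0000 [wait]  ⇒ S*(4)=78.1375
t_3: node(3,0) S=67.5568 payoff=46.1232 vs cont=45.0770 → 46.1232 [stop]  node(3,1) S=90.3754 payoff=23.3046 vs cont=24.9330 → 24.9330 [wait]  node(3,2) S=120.9015 payoff=0.0000 vs cont=8.7260 → 8.7260 [wait]  node(3,3) S=161.7384 payoff=0.0000 vs cont=1.4549 → 1.4549 [wait]  ⇒ S*(3)=67.5568
t_2: node(2,0) S=78.1375 payoff=35.5425 vs cont=35.2958 → 35.5425 [stop]  node(2,1) S=104.5300 payoff=9.1500 vs cont=16.7470 → 16.7470 [wait]  node(2,2) S=139.8371 payoff=0.0000 vs cont=5.0760 → 5.0760 [wait]  ⇒ S*(2)=78.1375
t_1: node(1,0) S=90.3754 payoff=23.3046 vs cont=25.9880 → 25.9880 [wait]  node(1,1) S=120.9015 payoff=0.0000 vs cont=10.8632 → 10.8632 [wait]  ⇒ S*(1)=-
t_0: node(0,0) S=104.5300 payoff=9.1500 vs cont=18.3235 → 18.3235 [wait]  ⇒ S*(0)=-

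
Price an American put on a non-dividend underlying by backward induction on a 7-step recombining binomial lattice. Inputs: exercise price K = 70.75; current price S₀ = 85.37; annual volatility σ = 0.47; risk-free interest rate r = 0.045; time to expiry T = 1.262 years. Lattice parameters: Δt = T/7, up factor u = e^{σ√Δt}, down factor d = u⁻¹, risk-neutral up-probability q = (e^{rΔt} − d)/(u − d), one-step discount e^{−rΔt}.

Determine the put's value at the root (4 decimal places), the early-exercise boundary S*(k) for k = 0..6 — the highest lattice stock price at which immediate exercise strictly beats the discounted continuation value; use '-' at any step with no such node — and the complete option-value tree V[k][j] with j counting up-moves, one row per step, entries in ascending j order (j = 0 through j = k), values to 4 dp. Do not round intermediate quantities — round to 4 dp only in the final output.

price = 8.2046
boundary = - - - - 38.4264 46.9136 57.2753
tree:
8.2046
12.1890 3.8635
17.5734 6.3416 1.1421
24.4040 10.1921 2.1190 0.0627
32.3236 15.9155 3.9286 0.1194 0.0000
39.2753 23.8364 7.2786 0.2274 0.0000 0.0000
44.9694 32.3236 13.4747 0.4329 0.0000 0.0000 0.0000
49.6334 39.2753 23.8364 0.8244 0.0000 0.0000 0.0000 0.0000

Δt=0.18029, u=1.22087, d=0.81909, q=0.47055, disc=e^(-rΔt)=0.99192
k=7 terminal: V=max(K-S,0) → 49.6334 39.2753 23.8364 0.8244 0.0000 0.0000 0.0000 0.0000
k=6: j=0 S=25.7806 intr=44.9694 cont=44.3978 V=44.9694[EX]; j=1 S=38.4264 intr=32.3236 cont=31.7519 V=32.3236[EX]; j=2 S=57.2753 intr=13.4747 cont=12.9030 V=13.4747[EX]; j=3 S=85.3700 intr=0.0000 cont=0.4329 V=0.4329[hold]; j=4 S=127.2456 intr=0.0000 cont=0.0000 V=0.0000[hold]; j=5 S=189.6621 intr=0.0000 cont=0.0000 V=0.0000[hold]; j=6 S=282.6950 intr=0.0000 cont=0.0000 V=0.0000[hold]  S*(6)=57.2753
k=5: j=0 S=31.4747 intr=39.2753 cont=38.7037 V=39.2753[EX]; j=1 S=46.9136 intr=23.8364 cont=23.2647 V=23.8364[EX]; j=2 S=69.9256 intr=0.8244 cont=7.2786 V=7.2786[hold]; j=3 S=104.2255 intr=0.0000 cont=0.2274 V=0.2274[hold]; j=4 S=155.3502 intr=0.0000 cont=0.0000 V=0.0000[hold]; j=5 S=231.5524 intr=0.0000 cont=0.0000 V=0.0000[hold]  S*(5)=46.9136
k=4: j=0 S=38.4264 intr=32.3236 cont=31.7519 V=32.3236[EX]; j=1 S=57.2753 intr=13.4747 cont=15.9155 V=15.9155[hold]; j=2 S=85.3700 intr=0.0000 cont=3.9286 V=3.9286[hold]; j=3 S=127.2456 intr=0.0000 cont=0.1194 V=0.1194[hold]; j=4 S=189.6621 intr=0.0000 cont=0.0000 V=0.0000[hold]  S*(4)=38.4264
k=3: j=0 S=46.9136 intr=23.8364 cont=24.4040 V=24.4040[hold]; j=1 S=69.9256 intr=0.8244 cont=10.1921 V=10.1921[hold]; j=2 S=104.2255 intr=0.0000 cont=2.1190 V=2.1190[hold]; j=3 S=155.3502 intr=0.0000 cont=0.0627 V=0.0627[hold]  S*(3)=-
k=2: j=0 S=57.2753 intr=13.4747 cont=17.5734 V=17.5734[hold]; j=1 S=85.3700 intr=0.0000 cont=6.3416 V=6.3416[hold]; j=2 S=127.2456 intr=0.0000 cont=1.1421 V=1.1421[hold]  S*(2)=-
k=1: j=0 S=69.9256 intr=0.8244 cont=12.1890 V=12.1890[hold]; j=1 S=104.2255 intr=0.0000 cont=3.8635 V=3.8635[hold]  S*(1)=-
k=0: j=0 S=85.3700 intr=0.0000 cont=8.2046 V=8.2046[hold]  S*(0)=-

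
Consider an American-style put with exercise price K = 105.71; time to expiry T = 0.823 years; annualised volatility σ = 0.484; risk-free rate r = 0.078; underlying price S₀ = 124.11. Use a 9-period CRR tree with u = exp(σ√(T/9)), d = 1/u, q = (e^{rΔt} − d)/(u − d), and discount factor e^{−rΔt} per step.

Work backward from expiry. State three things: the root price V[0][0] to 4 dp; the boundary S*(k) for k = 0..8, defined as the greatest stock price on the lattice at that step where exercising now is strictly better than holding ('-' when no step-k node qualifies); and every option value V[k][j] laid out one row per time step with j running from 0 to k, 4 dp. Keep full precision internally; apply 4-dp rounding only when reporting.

Δt=0.09144  u=1.15761  d=0.86385  q=0.48784  discount=0.99289
step 9 (expiry): payoffs max(K−S,0) = 72.4644 61.1586 46.0080 25.7052 0.0000 0.0000 0.0000 0.0000 0.0000 0.0000
step 8: (k=8,j=0): S=38.4856, (K−S)⁺=67.2244, hold=66.4731 ⇒ V=67.2244 exercise | (k=8,j=1): S=51.5733, (K−S)⁺=54.1367, hold=53.3853 ⇒ V=54.1367 exercise | (k=8,j=2): S=69.1118, (K−S)⁺=36.5982, hold=35.8468 ⇒ V=36.5982 exercise | (k=8,j=3): S=92.6146, (K−S)⁺=13.0954, hold=13.0716 ⇒ V=13.0954 exercise | (k=8,j=4): S=124.1100, (K−S)⁺=0.0000, hold=0.0000 ⇒ V=0.0000 continue | (k=8,j=5): S=166.3160, (K−S)⁺=0.0000, hold=0.0000 ⇒ V=0.0000 continue | (k=8,j=6): S=222.8749, (K−S)⁺=0.0000, hold=0.0000 ⇒ V=0.0000 continue | (k=8,j=7): S=298.6677, (K−S)⁺=0.0000, hold=0.0000 ⇒ V=0.0000 continue | (k=8,j=8): S=400.2353, (K−S)⁺=0.0000, hold=0.0000 ⇒ V=0.0000 continue  boundary S*=92.6146
step 7: (k=7,j=0): S=44.5514, (K−S)⁺=61.1586, hold=60.4073 ⇒ V=61.1586 exercise | (k=7,j=1): S=59.7020, (K−S)⁺=46.0080, hold=45.2567 ⇒ V=46.0080 exercise | (k=7,j=2): S=80.0048, (K−S)⁺=25.7052, hold=24.9539 ⇒ V=25.7052 exercise | (k=7,j=3): S=107.2120, (K−S)⁺=0.0000, hold=6.6592 ⇒ V=6.6592 continue | (k=7,j=4): S=143.6714, (K−S)⁺=0.0000, hold=0.0000 ⇒ V=0.0000 continue | (k=7,j=5): S=192.5296, (K−S)⁺=0.0000, hold=0.0000 ⇒ V=0.0000 continue | (k=7,j=6): S=258.0029, (K−S)⁺=0.0000, hold=0.0000 ⇒ V=0.0000 continue | (k=7,j=7): S=345.7417, (K−S)⁺=0.0000, hold=0.0000 ⇒ V=0.0000 continue  boundary S*=80.0048
step 6: (k=6,j=0): S=51.5733, (K−S)⁺=54.1367, hold=53.3853 ⇒ V=54.1367 exercise | (k=6,j=1): S=69.1118, (K−S)⁺=36.5982, hold=35.8468 ⇒ V=36.5982 exercise | (k=6,j=2): S=92.6146, (K−S)⁺=13.0954, hold=16.2971 ⇒ V=16.2971 continue | (k=6,j=3): S=124.1100, (K−S)⁺=0.0000, hold=3.3863 ⇒ V=3.3863 continue | (k=6,j=4): S=166.3160, (K−S)⁺=0.0000, hold=0.0000 ⇒ V=0.0000 continue | (k=6,j=5): S=222.8749, (K−S)⁺=0.0000, hold=0.0000 ⇒ V=0.0000 continue | (k=6,j=6): S=298.6677, (K−S)⁺=0.0000, hold=0.0000 ⇒ V=0.0000 continue  boundary S*=69.1118
step 5: (k=5,j=0): S=59.7020, (K−S)⁺=46.0080, hold=45.2567 ⇒ V=46.0080 exercise | (k=5,j=1): S=80.0048, (K−S)⁺=25.7052, hold=26.5047 ⇒ V=26.5047 continue | (k=5,j=2): S=107.2120, (K−S)⁺=0.0000, hold=9.9276 ⇒ V=9.9276 continue | (k=5,j=3): S=143.6714, (K−S)⁺=0.0000, hold=1.7220 ⇒ V=1.7220 continue | (k=5,j=4): S=192.5296, (K−S)⁺=0.0000, hold=0.0000 ⇒ V=0.0000 continue | (k=5,j=5): S=258.0029, (K−S)⁺=0.0000, hold=0.0000 ⇒ V=0.0000 continue  boundary S*=59.7020
step 4: (k=4,j=0): S=69.1118, (K−S)⁺=36.5982, hold=36.2341 ⇒ V=36.5982 exercise | (k=4,j=1): S=92.6146, (K−S)⁺=13.0954, hold=18.2868 ⇒ V=18.2868 continue | (k=4,j=2): S=124.1100, (K−S)⁺=0.0000, hold=5.8825 ⇒ V=5.8825 continue | (k=4,j=3): S=166.3160, (K−S)⁺=0.0000, hold=0.8757 ⇒ V=0.8757 continue | (k=4,j=4): S=222.8749, (K−S)⁺=0.0000, hold=0.0000 ⇒ V=0.0000 continue  boundary S*=69.1118
step 3: (k=3,j=0): S=80.0048, (K−S)⁺=25.7052, hold=27.4685 ⇒ V=27.4685 continue | (k=3,j=1): S=107.2120, (K−S)⁺=0.0000, hold=12.1485 ⇒ V=12.1485 continue | (k=3,j=2): S=143.6714, (K−S)⁺=0.0000, hold=3.4155 ⇒ V=3.4155 continue | (k=3,j=3): S=192.5296, (K−S)⁺=0.0000, hold=0.4453 ⇒ V=0.4453 continue  boundary S*=-
step 2: (k=2,j=0): S=92.6146, (K−S)⁺=13.0954, hold=19.8527 ⇒ V=19.8527 continue | (k=2,j=1): S=124.1100, (K−S)⁺=0.0000, hold=7.8321 ⇒ V=7.8321 continue | (k=2,j=2): S=166.3160, (K−S)⁺=0.0000, hold=1.9525 ⇒ V=1.9525 continue  boundary S*=-
step 1: (k=1,j=0): S=107.2120, (K−S)⁺=0.0000, hold=13.8891 ⇒ V=13.8891 continue | (k=1,j=1): S=143.6714, (K−S)⁺=0.0000, hold=4.9285 ⇒ V=4.9285 continue  boundary S*=-
step 0: (k=0,j=0): S=124.1100, (K−S)⁺=0.0000, hold=9.4501 ⇒ V=9.4501 continue  boundary S*=-

price = 9.4501
boundary = - - - - 69.1118 59.7020 69.1118 80.0048 92.6146
tree:
9.4501
13.8891 4.9285
19.8527 7.8321 1.9525
27.4685 12.1485 3.4155 0.4453
36.5982 18.2868 5.8825 0.8757 0.0000
46.0080 26.5047 9.9276 1.7220 0.0000 0.0000
54.1367 36.5982 16.2971 3.3863 0.0000 0.0000 0.0000
61.1586 46.0080 25.7052 6.6592 0.0000 0.0000 0.0000 0.0000
67.2244 54.1367 36.5982 13.0954 0.0000 0.0000 0.0000 0.0000 0.0000
72.4644 61.1586 46.0080 25.7052 0.0000 0.0000 0.0000 0.0000 0.0000 0.0000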